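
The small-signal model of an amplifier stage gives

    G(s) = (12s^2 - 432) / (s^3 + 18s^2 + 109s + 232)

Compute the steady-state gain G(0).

G(0) = -54/29 ≈ -1.862

Set s = 0: G(0) = (-432) / (232) = -54/29.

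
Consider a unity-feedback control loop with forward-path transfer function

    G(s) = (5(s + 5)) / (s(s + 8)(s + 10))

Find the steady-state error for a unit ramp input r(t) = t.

e_ss = 3.200

G(s) has one pole at the origin.
This is a Type 1 system. Kv = lim_{s→0} s·G(s) = 25/80 = 5/16.
e_ss = 1/Kv = 1/(5/16) = 16/5 ≈ 3.200.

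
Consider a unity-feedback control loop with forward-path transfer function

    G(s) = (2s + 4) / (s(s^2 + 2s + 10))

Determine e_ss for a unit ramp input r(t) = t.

G(s) has one pole at the origin.
This is a Type 1 system. Kv = lim_{s→0} s·G(s) = 4/10 = 2/5.
e_ss = 1/Kv = 1/(2/5) = 5/2 ≈ 2.500.

e_ss = 2.500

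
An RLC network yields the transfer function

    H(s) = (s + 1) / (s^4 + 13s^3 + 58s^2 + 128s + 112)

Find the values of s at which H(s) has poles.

s = -2 ± 2j, -2, -7

The poles are the roots of the denominator s^4 + 13s^3 + 58s^2 + 128s + 112 = 0.
Trying s = -2: the polynomial evaluates to 0, so (s + 2) is a factor.
Dividing out leaves s^3 + 11s^2 + 36s + 56 = 0.
This factors further as (s^2 + 4s + 8)(s + 7) = 0.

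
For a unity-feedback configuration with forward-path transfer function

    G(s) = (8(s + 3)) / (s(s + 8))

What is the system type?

Type 1

The denominator has 1 factor of s at the origin (free integrator), so this is a Type 1 system.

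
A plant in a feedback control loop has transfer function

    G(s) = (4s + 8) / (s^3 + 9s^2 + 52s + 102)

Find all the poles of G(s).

s = -3, -3 + 5j, -3 - 5j

The poles are the roots of the denominator s^3 + 9s^2 + 52s + 102 = 0.
Trying s = -3: the polynomial evaluates to 0, so (s + 3) is a factor.
Dividing out leaves s^2 + 6s + 34 = 0.
The quadratic formula then gives s = -3 ± 5j.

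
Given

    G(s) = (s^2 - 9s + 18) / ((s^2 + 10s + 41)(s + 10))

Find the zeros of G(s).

s = 3, 6

Set the numerator to zero: s^2 - 9s + 18 = 0.
Factoring: (s - 3)(s - 6) = 0.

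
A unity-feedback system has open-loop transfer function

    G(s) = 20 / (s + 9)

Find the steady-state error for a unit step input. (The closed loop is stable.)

e_ss = 0.3103

G(s) has no poles at the origin.
This is a Type 0 system. Kp = lim_{s→0} G(s) = 20/9.
e_ss = 1/(1 + Kp) = 1/(1 + 20/9) = 9/29 ≈ 0.3103.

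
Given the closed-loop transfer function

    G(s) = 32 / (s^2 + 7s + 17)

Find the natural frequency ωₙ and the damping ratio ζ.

ωₙ ≈ 4.123 rad/s, ζ ≈ 0.8489

Compare the denominator to the standard form s^2 + 2ζωₙs + ωₙ².
ωₙ² = 17, so ωₙ = √17 ≈ 4.123 rad/s.
2ζωₙ = 7, so ζ = 7/(2·√17) ≈ 0.8489.
With ζ = 0.8489 the response is underdamped.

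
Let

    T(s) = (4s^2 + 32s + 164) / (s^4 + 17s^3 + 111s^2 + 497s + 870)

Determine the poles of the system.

s = -2 ± 5j, -10, -3

The poles are the roots of the denominator s^4 + 17s^3 + 111s^2 + 497s + 870 = 0.
Trying s = -10: the polynomial evaluates to 0, so (s + 10) is a factor.
Dividing out leaves s^3 + 7s^2 + 41s + 87 = 0.
This factors further as (s^2 + 4s + 29)(s + 3) = 0.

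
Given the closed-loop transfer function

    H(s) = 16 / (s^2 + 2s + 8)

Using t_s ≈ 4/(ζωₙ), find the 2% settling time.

Comparing s^2 + 2s + 8 to s^2 + 2ζωₙs + ωₙ²: ωₙ = √8 ≈ 2.828 rad/s and ζ = 2/(2·√8) ≈ 0.3536.
ζωₙ = 2/2 = 1, so t_s ≈ 4/(ζωₙ) = 4/1 = 4 s.

t_s ≈ 4 s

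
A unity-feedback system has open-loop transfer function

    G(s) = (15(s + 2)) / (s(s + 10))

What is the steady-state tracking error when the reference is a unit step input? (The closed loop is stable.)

G(s) has one pole at the origin.
This is a Type 1 system; for a step input the steady-state error is zero.

e_ss = 0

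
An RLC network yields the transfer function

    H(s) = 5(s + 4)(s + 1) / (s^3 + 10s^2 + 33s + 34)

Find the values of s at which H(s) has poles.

The poles are the roots of the denominator s^3 + 10s^2 + 33s + 34 = 0.
Trying s = -2: the polynomial evaluates to 0, so (s + 2) is a factor.
Dividing out leaves s^2 + 8s + 17 = 0.
The quadratic formula then gives s = -4 ± 1j.

s = -4 ± j, -2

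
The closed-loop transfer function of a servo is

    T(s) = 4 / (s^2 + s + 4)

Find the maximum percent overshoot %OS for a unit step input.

Comparing s^2 + s + 4 to s^2 + 2ζωₙs + ωₙ²: ωₙ = 2 rad/s and ζ = 1/(2·2) = 0.25.
%OS = 100·exp(−πζ/√(1−ζ²)) = 100·exp(−π·0.25/√(1−0.25²)) ≈ 44.4%.

%OS ≈ 44.4%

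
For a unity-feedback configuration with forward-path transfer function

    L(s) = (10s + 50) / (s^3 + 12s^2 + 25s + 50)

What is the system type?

The denominator has no factor of s at the origin — no free integrator — so this is a Type 0 system.

Type 0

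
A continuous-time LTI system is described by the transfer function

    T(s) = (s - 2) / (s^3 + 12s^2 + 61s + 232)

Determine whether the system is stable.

The denominator s^3 + 12s^2 + 61s + 232 factors as (s^2 + 4s + 29)(s + 8), giving poles at s = -2 ± 5j, -8.
Since all poles lie strictly in the left half-plane, the system is stable.

stable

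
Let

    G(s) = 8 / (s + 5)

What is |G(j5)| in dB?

Substitute s = j5: numerator = 8, denominator = 5 + j5.
|G(j5)| = |8| / |5 + j5| = 8 / 7.0711 ≈ 1.131.
In decibels: 20·log₁₀(1.131) ≈ 1.07 dB.

|G(j5)|_dB ≈ 1.07 dB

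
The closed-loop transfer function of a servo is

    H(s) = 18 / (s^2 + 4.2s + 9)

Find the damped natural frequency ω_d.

Comparing s^2 + 4.2s + 9 to s^2 + 2ζωₙs + ωₙ²: ωₙ = 3 rad/s and ζ = 4.2/(2·3) = 0.7.
ζωₙ = 4.2/2 = 2.1, so ω_d = ωₙ√(1−ζ²) = √(ωₙ² − (ζωₙ)²) = √(9 − 2.1²) = √4.59 ≈ 2.142 rad/s.

ω_d ≈ 2.142 rad/s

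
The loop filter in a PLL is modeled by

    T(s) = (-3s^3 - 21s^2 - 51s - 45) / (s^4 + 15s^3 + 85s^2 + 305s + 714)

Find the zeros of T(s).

s = -2 ± j, -3

Set the numerator to zero: -3s^3 - 21s^2 - 51s - 45 = 0, i.e. -3·(s^3 + 7s^2 + 17s + 15) = 0.
Factoring: (s^2 + 4s + 5)(s + 3) = 0.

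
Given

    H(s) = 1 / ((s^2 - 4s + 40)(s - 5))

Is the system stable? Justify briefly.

The poles can be read from the denominator factors: s = 2 ± 6j, 5.
Since the pole(s) at s = 2 + 6j, 2 - 6j, 5 lie in the right half-plane, the system is unstable.

unstable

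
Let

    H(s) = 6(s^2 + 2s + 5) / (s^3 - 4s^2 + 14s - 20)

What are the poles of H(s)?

The poles are the roots of the denominator s^3 - 4s^2 + 14s - 20 = 0.
Trying s = 2: the polynomial evaluates to 0, so (s - 2) is a factor.
Dividing out leaves s^2 - 2s + 10 = 0.
The quadratic formula then gives s = 1 ± 3j.

s = 1 + 3j, 1 - 3j, 2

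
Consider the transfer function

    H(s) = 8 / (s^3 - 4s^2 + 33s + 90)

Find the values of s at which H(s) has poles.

The poles are the roots of the denominator s^3 - 4s^2 + 33s + 90 = 0.
Trying s = -2: the polynomial evaluates to 0, so (s + 2) is a factor.
Dividing out leaves s^2 - 6s + 45 = 0.
The quadratic formula then gives s = 3 ± 6j.

s = 3 ± 6j, -2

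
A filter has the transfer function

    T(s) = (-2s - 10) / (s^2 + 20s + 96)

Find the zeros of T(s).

Set the numerator to zero: -2s - 10 = 0, i.e. -2·(s + 5) = 0.
So s = -5.

s = -5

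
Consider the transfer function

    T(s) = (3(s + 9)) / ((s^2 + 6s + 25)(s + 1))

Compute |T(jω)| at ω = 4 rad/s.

|T(j4)| ≈ 0.2796

Substitute s = j4: numerator = 27 + j12, denominator = -87 + j60.
|T(j4)| = |27 + j12| / |-87 + j60| = 29.547 / 105.68 ≈ 0.2796.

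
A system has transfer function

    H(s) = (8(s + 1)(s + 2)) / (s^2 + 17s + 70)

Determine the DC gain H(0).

Set s = 0: H(0) = (16) / (70) = 8/35.

H(0) = 8/35 ≈ 0.2286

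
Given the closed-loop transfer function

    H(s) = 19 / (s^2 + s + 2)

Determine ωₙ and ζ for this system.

ωₙ ≈ 1.414 rad/s, ζ ≈ 0.3536

Compare the denominator to the standard form s^2 + 2ζωₙs + ωₙ².
ωₙ² = 2, so ωₙ = √2 ≈ 1.414 rad/s.
2ζωₙ = 1, so ζ = 1/(2·√2) ≈ 0.3536.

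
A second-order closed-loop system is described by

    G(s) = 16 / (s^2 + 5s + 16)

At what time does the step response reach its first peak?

Comparing s^2 + 5s + 16 to s^2 + 2ζωₙs + ωₙ²: ωₙ = 4 rad/s and ζ = 5/(2·4) = 0.625.
ζωₙ = 5/2 = 2.5, so ω_d = ωₙ√(1−ζ²) = √(ωₙ² − (ζωₙ)²) = √(16 − 2.5²) = √9.75 ≈ 3.122 rad/s.
t_p = π/ω_d = π/3.122 ≈ 1.006 s.

t_p ≈ 1.006 s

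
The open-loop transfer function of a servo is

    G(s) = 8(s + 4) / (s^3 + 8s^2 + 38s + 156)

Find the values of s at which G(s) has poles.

The poles are the roots of the denominator s^3 + 8s^2 + 38s + 156 = 0.
Trying s = -6: the polynomial evaluates to 0, so (s + 6) is a factor.
Dividing out leaves s^2 + 2s + 26 = 0.
The quadratic formula then gives s = -1 ± 5j.

s = -1 + 5j, -1 - 5j, -6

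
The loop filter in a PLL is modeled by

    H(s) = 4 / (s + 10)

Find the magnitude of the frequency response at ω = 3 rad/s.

|H(j3)| ≈ 0.3831

Substitute s = j3: numerator = 4, denominator = 10 + j3.
|H(j3)| = |4| / |10 + j3| = 4 / 10.440 ≈ 0.3831.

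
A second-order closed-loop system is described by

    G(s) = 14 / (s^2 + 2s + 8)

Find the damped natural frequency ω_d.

Comparing s^2 + 2s + 8 to s^2 + 2ζωₙs + ωₙ²: ωₙ = √8 ≈ 2.828 rad/s and ζ = 2/(2·√8) ≈ 0.3536.
ζωₙ = 2/2 = 1, so ω_d = ωₙ√(1−ζ²) = √(ωₙ² − (ζωₙ)²) = √(8 − 1²) = √7 ≈ 2.646 rad/s.

ω_d ≈ 2.646 rad/s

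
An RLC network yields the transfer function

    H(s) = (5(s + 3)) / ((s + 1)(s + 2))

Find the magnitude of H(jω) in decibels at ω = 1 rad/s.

|H(j1)|_dB ≈ 14.0 dB

Substitute s = j1: numerator = 15 + j5, denominator = 1 + j3.
|H(j1)| = |15 + j5| / |1 + j3| = 15.811 / 3.1623 = 5.
In decibels: 20·log₁₀(5) ≈ 14.0 dB.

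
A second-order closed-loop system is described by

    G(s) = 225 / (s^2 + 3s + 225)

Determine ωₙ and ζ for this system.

ωₙ = 15 rad/s, ζ = 0.1

Compare the denominator to the standard form s^2 + 2ζωₙs + ωₙ².
ωₙ² = 225, so ωₙ = 15 rad/s.
2ζωₙ = 3, so ζ = 3/(2·15) = 0.1.
With ζ = 0.1 the response is underdamped.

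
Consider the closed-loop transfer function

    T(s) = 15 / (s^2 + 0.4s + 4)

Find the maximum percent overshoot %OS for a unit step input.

%OS ≈ 72.9%

Comparing s^2 + 0.4s + 4 to s^2 + 2ζωₙs + ωₙ²: ωₙ = 2 rad/s and ζ = 0.4/(2·2) = 0.1.
%OS = 100·exp(−πζ/√(1−ζ²)) = 100·exp(−π·0.1/√(1−0.1²)) ≈ 72.9%.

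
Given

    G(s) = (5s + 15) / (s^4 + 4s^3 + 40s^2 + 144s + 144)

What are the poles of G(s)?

The poles are the roots of the denominator s^4 + 4s^3 + 40s^2 + 144s + 144 = 0.
Trying s = -2: the polynomial evaluates to 0, so (s + 2) is a factor.
Dividing out leaves s^3 + 2s^2 + 36s + 72 = 0.
This factors further as (s^2 + 36)(s + 2) = 0.

s = -2, 6j, -6j, -2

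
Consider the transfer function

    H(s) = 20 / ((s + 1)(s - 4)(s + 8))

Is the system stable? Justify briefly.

The poles can be read from the denominator factors: s = -1, 4, -8.
Since the pole(s) at s = 4 lie in the right half-plane, the system is unstable.

unstable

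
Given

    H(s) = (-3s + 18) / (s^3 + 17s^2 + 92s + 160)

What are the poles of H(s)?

s = -5, -4, -8

The poles are the roots of the denominator s^3 + 17s^2 + 92s + 160 = 0.
Trying s = -5: the polynomial evaluates to 0, so (s + 5) is a factor.
Dividing out leaves s^2 + 12s + 32 = 0.
Factoring the quadratic: (s + 4)(s + 8) = 0.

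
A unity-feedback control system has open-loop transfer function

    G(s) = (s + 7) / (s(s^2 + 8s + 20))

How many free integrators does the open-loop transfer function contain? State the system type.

Type 1

The denominator has 1 factor of s at the origin (free integrator), so this is a Type 1 system.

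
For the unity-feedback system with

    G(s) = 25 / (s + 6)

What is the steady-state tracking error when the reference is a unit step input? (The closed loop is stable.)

G(s) has no poles at the origin.
This is a Type 0 system. Kp = lim_{s→0} G(s) = 25/6.
e_ss = 1/(1 + Kp) = 1/(1 + 25/6) = 6/31 ≈ 0.1935.

e_ss = 0.1935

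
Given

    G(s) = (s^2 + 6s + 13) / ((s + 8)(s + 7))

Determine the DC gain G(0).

At s = 0 each factor (s + a) contributes a and each (s^2 + bs + c) contributes c.
G(0) = 1·(13) / ((8) · (7)) = 13/56 = 13/56.

G(0) = 13/56 ≈ 0.2321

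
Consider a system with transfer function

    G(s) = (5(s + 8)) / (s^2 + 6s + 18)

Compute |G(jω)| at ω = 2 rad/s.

|G(j2)| ≈ 2.236

Substitute s = j2: numerator = 40 + j10, denominator = 14 + j12.
|G(j2)| = |40 + j10| / |14 + j12| = 41.231 / 18.439 ≈ 2.236.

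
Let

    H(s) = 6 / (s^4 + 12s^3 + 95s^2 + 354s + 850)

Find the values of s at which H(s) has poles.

s = -3 + 4j, -3 - 4j, -3 + 5j, -3 - 5j

The poles are the roots of the denominator s^4 + 12s^3 + 95s^2 + 354s + 850 = 0.
No real roots exist; factor into two real quadratics: (s^2 + 6s + 25)(s^2 + 6s + 34) = 0.
Each quadratic gives a conjugate pair via the quadratic formula.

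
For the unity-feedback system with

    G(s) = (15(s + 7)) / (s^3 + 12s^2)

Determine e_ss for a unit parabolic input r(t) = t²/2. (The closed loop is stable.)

G(s) has 2 poles at the origin.
This is a Type 2 system. Ka = lim_{s→0} s^2·G(s) = 105/12 = 35/4.
e_ss = 1/Ka = 1/(35/4) = 4/35 ≈ 0.1143.

e_ss = 0.1143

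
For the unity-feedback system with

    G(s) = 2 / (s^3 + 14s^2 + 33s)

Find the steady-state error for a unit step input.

e_ss = 0

G(s) has one pole at the origin.
This is a Type 1 system; for a step input the steady-state error is zero.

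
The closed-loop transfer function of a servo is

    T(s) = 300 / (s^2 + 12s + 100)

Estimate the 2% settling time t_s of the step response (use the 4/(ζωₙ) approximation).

t_s ≈ 0.6667 s

Comparing s^2 + 12s + 100 to s^2 + 2ζωₙs + ωₙ²: ωₙ = 10 rad/s and ζ = 12/(2·10) = 0.6.
ζωₙ = 12/2 = 6, so t_s ≈ 4/(ζωₙ) = 4/6 ≈ 0.6667 s.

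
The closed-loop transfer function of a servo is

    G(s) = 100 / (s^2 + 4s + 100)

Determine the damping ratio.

ζ = 0.2

Compare the denominator to the standard form s^2 + 2ζωₙs + ωₙ².
ωₙ² = 100, so ωₙ = 10 rad/s.
2ζωₙ = 4, so ζ = 4/(2·10) = 0.2.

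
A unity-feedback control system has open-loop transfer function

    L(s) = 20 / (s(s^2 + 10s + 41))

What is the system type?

Type 1

The denominator has 1 factor of s at the origin (free integrator), so this is a Type 1 system.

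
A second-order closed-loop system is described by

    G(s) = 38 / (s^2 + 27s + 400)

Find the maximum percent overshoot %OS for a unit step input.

%OS ≈ 5.65%

Comparing s^2 + 27s + 400 to s^2 + 2ζωₙs + ωₙ²: ωₙ = 20 rad/s and ζ = 27/(2·20) = 0.675.
%OS = 100·exp(−πζ/√(1−ζ²)) = 100·exp(−π·0.675/√(1−0.675²)) ≈ 5.65%.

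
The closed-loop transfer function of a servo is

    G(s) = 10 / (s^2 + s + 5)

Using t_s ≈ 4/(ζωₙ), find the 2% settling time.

Comparing s^2 + s + 5 to s^2 + 2ζωₙs + ωₙ²: ωₙ = √5 ≈ 2.236 rad/s and ζ = 1/(2·√5) ≈ 0.2236.
ζωₙ = 1/2 = 0.5, so t_s ≈ 4/(ζωₙ) = 4/0.5 = 8 s.

t_s ≈ 8 s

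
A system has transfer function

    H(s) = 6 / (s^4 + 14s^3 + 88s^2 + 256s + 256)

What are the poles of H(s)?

The poles are the roots of the denominator s^4 + 14s^3 + 88s^2 + 256s + 256 = 0.
Trying s = -4: the polynomial evaluates to 0, so (s + 4) is a factor.
Dividing out leaves s^3 + 10s^2 + 48s + 64 = 0.
This factors further as (s^2 + 8s + 32)(s + 2) = 0.

s = -4, -4 + 4j, -4 - 4j, -2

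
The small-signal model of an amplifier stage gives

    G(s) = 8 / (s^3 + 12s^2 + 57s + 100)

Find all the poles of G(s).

s = -4 + 3j, -4 - 3j, -4

The poles are the roots of the denominator s^3 + 12s^2 + 57s + 100 = 0.
Trying s = -4: the polynomial evaluates to 0, so (s + 4) is a factor.
Dividing out leaves s^2 + 8s + 25 = 0.
The quadratic formula then gives s = -4 ± 3j.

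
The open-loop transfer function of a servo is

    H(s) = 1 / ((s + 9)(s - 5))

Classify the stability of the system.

unstable

The poles can be read from the denominator factors: s = -9, 5.
Since the pole(s) at s = 5 lie in the right half-plane, the system is unstable.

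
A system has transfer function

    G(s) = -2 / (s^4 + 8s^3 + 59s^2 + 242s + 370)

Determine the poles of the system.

The poles are the roots of the denominator s^4 + 8s^3 + 59s^2 + 242s + 370 = 0.
No real roots exist; factor into two real quadratics: (s^2 + 2s + 37)(s^2 + 6s + 10) = 0.
Each quadratic gives a conjugate pair via the quadratic formula.

s = -1 ± 6j, -3 ± j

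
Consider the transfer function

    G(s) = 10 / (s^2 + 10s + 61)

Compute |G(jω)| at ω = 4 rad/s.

|G(j4)| ≈ 0.1661

Substitute s = j4: numerator = 10, denominator = 45 + j40.
|G(j4)| = |10| / |45 + j40| = 10 / 60.208 ≈ 0.1661.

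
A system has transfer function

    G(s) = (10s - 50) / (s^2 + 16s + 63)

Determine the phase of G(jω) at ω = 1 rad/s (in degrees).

At s = j1: numerator = -50 + j10, denominator = 62 + j16.
∠G = ∠num − ∠den = 168.69° − (14.470°) = 154.2°.

∠G(j1) ≈ 154.2°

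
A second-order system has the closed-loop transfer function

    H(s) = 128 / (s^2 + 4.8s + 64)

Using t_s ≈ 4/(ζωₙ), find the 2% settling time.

Comparing s^2 + 4.8s + 64 to s^2 + 2ζωₙs + ωₙ²: ωₙ = 8 rad/s and ζ = 4.8/(2·8) = 0.3.
ζωₙ = 4.8/2 = 2.4, so t_s ≈ 4/(ζωₙ) = 4/2.4 ≈ 1.667 s.

t_s ≈ 1.667 s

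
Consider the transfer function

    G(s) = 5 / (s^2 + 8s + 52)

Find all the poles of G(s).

s = -4 ± 6j

The poles are the roots of the denominator s^2 + 8s + 52 = 0.
Using the quadratic formula: s = (-8 ± √(-144))/2 = -4 ± 6j.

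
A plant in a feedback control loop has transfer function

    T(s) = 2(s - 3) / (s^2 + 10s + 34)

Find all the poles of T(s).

s = -5 ± 3j

The poles are the roots of the denominator s^2 + 10s + 34 = 0.
Using the quadratic formula: s = (-10 ± √(-36))/2 = -5 ± 3j.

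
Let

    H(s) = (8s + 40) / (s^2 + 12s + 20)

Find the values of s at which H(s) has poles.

The poles are the roots of the denominator s^2 + 12s + 20 = 0.
Factoring: (s + 10)(s + 2) = 0, so s = -10 and s = -2.

s = -10, -2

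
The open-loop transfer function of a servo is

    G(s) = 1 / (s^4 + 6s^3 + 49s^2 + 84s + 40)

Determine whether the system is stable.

stable

The denominator s^4 + 6s^3 + 49s^2 + 84s + 40 factors as (s^2 + 4s + 40)(s + 1)^2, giving poles at s = -2 + 6j, -2 - 6j, -1, -1.
Since all poles lie strictly in the left half-plane, the system is stable.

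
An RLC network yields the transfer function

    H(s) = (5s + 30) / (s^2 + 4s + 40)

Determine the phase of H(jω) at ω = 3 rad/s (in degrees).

∠H(j3) ≈ 5.404°

At s = j3: numerator = 30 + j15, denominator = 31 + j12.
∠H = ∠num − ∠den = 26.565° − (21.161°) = 5.404°.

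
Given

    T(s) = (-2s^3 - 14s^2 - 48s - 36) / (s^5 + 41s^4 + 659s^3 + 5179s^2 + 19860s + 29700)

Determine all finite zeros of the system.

Set the numerator to zero: -2s^3 - 14s^2 - 48s - 36 = 0, i.e. -2·(s^3 + 7s^2 + 24s + 18) = 0.
Factoring: (s + 1)(s^2 + 6s + 18) = 0.

s = -1, -3 ± 3j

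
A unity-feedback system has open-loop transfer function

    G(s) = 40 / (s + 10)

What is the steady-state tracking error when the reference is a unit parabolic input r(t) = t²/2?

G(s) has no poles at the origin.
This is a Type 0 system; Ka = lim_{s→0} s^2·G(s) = 0, so the steady-state error for a parabola input is infinite.

e_ss = ∞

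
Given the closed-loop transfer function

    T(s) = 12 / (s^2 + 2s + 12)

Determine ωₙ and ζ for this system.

ωₙ ≈ 3.464 rad/s, ζ ≈ 0.2887

Compare the denominator to the standard form s^2 + 2ζωₙs + ωₙ².
ωₙ² = 12, so ωₙ = √12 ≈ 3.464 rad/s.
2ζωₙ = 2, so ζ = 2/(2·√12) ≈ 0.2887.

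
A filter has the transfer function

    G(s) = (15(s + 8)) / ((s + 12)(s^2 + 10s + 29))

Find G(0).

At s = 0 each factor (s + a) contributes a and each (s^2 + bs + c) contributes c.
G(0) = 15·(8) / ((12) · (29)) = 120/348 = 10/29.

G(0) = 10/29 ≈ 0.3448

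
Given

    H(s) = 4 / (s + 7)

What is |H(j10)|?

|H(j10)| ≈ 0.3277

Substitute s = j10: numerator = 4, denominator = 7 + j10.
|H(j10)| = |4| / |7 + j10| = 4 / 12.207 ≈ 0.3277.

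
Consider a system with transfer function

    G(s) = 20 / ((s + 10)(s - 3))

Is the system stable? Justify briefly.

The poles can be read from the denominator factors: s = -10, 3.
Since the pole(s) at s = 3 lie in the right half-plane, the system is unstable.

unstable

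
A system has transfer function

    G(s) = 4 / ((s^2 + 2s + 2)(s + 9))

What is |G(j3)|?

Substitute s = j3: numerator = 4, denominator = -81 + j33.
|G(j3)| = |4| / |-81 + j33| = 4 / 87.464 ≈ 0.04573.

|G(j3)| ≈ 0.04573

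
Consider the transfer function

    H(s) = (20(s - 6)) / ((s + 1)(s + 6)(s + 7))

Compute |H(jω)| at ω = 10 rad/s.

|H(j10)| ≈ 0.1630

Substitute s = j10: numerator = -120 + j200, denominator = -1358 - j450.
|H(j10)| = |-120 + j200| / |-1358 - j450| = 233.24 / 1430.6 ≈ 0.1630.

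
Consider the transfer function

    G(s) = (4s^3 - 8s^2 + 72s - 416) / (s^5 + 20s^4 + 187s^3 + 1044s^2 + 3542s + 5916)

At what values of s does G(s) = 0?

Set the numerator to zero: 4s^3 - 8s^2 + 72s - 416 = 0, i.e. 4·(s^3 - 2s^2 + 18s - 104) = 0.
Factoring: (s - 4)(s^2 + 2s + 26) = 0.

s = 4, -1 + 5j, -1 - 5j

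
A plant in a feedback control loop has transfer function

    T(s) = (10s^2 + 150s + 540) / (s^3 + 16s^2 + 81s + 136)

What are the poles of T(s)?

s = -4 + j, -4 - j, -8

The poles are the roots of the denominator s^3 + 16s^2 + 81s + 136 = 0.
Trying s = -8: the polynomial evaluates to 0, so (s + 8) is a factor.
Dividing out leaves s^2 + 8s + 17 = 0.
The quadratic formula then gives s = -4 ± 1j.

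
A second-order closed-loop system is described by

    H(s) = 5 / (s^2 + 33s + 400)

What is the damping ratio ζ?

ζ = 0.825

Compare the denominator to the standard form s^2 + 2ζωₙs + ωₙ².
ωₙ² = 400, so ωₙ = 20 rad/s.
2ζωₙ = 33, so ζ = 33/(2·20) = 0.825.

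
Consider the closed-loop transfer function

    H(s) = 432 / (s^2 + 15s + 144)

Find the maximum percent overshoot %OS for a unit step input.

%OS ≈ 8.08%

Comparing s^2 + 15s + 144 to s^2 + 2ζωₙs + ωₙ²: ωₙ = 12 rad/s and ζ = 15/(2·12) = 0.625.
%OS = 100·exp(−πζ/√(1−ζ²)) = 100·exp(−π·0.625/√(1−0.625²)) ≈ 8.08%.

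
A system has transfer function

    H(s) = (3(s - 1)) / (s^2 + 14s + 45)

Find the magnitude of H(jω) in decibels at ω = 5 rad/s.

Substitute s = j5: numerator = -3 + j15, denominator = 20 + j70.
|H(j5)| = |-3 + j15| / |20 + j70| = 15.297 / 72.801 ≈ 0.2101.
In decibels: 20·log₁₀(0.2101) ≈ -13.6 dB.

|H(j5)|_dB ≈ -13.6 dB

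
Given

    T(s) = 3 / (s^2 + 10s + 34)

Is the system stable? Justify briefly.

stable

The denominator s^2 + 10s + 34 factors as (s^2 + 10s + 34), giving poles at s = -5 + 3j, -5 - 3j.
Since all poles lie strictly in the left half-plane, the system is stable.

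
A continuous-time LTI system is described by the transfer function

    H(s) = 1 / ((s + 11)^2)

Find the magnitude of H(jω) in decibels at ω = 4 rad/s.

Substitute s = j4: numerator = 1, denominator = 105 + j88.
|H(j4)| = |1| / |105 + j88| = 1 / 137 ≈ 0.007299.
In decibels: 20·log₁₀(0.007299) ≈ -42.7 dB.

|H(j4)|_dB ≈ -42.7 dB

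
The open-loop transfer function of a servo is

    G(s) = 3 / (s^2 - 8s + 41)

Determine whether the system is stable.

unstable

The denominator s^2 - 8s + 41 factors as (s^2 - 8s + 41), giving poles at s = 4 + 5j, 4 - 5j.
Since the pole(s) at s = 4 + 5j, 4 - 5j lie in the right half-plane, the system is unstable.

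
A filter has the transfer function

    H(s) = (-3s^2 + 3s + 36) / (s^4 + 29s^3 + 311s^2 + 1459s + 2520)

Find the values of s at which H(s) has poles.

s = -8, -7, -5, -9

The poles are the roots of the denominator s^4 + 29s^3 + 311s^2 + 1459s + 2520 = 0.
Trying s = -8: the polynomial evaluates to 0, so (s + 8) is a factor.
Dividing out leaves s^3 + 21s^2 + 143s + 315 = 0.
This factors further as (s + 7)(s + 5)(s + 9) = 0.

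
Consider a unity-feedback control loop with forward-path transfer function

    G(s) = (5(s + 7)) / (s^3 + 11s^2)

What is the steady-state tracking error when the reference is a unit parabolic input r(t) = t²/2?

G(s) has 2 poles at the origin.
This is a Type 2 system. Ka = lim_{s→0} s^2·G(s) = 35/11.
e_ss = 1/Ka = 1/(35/11) = 11/35 ≈ 0.3143.

e_ss = 0.3143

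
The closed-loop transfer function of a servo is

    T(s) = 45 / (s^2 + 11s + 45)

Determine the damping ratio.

Compare the denominator to the standard form s^2 + 2ζωₙs + ωₙ².
ωₙ² = 45, so ωₙ = √45 ≈ 6.708 rad/s.
2ζωₙ = 11, so ζ = 11/(2·√45) ≈ 0.8199.

ζ ≈ 0.8199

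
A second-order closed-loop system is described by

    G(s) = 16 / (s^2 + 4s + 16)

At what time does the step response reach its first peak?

t_p ≈ 0.9069 s

Comparing s^2 + 4s + 16 to s^2 + 2ζωₙs + ωₙ²: ωₙ = 4 rad/s and ζ = 4/(2·4) = 0.5.
ζωₙ = 4/2 = 2, so ω_d = ωₙ√(1−ζ²) = √(ωₙ² − (ζωₙ)²) = √(16 − 2²) = √12 ≈ 3.464 rad/s.
t_p = π/ω_d = π/3.464 ≈ 0.9069 s.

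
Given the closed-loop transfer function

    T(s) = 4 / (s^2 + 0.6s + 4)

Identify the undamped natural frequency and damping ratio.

ωₙ = 2 rad/s, ζ = 0.15

Compare the denominator to the standard form s^2 + 2ζωₙs + ωₙ².
ωₙ² = 4, so ωₙ = 2 rad/s.
2ζωₙ = 0.6, so ζ = 0.6/(2·2) = 0.15.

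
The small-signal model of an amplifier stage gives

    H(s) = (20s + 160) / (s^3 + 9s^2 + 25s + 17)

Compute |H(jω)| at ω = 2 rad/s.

Substitute s = j2: numerator = 160 + j40, denominator = -19 + j42.
|H(j2)| = |160 + j40| / |-19 + j42| = 164.92 / 46.098 ≈ 3.578.

|H(j2)| ≈ 3.578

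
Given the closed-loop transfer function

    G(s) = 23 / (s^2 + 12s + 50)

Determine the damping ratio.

Compare the denominator to the standard form s^2 + 2ζωₙs + ωₙ².
ωₙ² = 50, so ωₙ = √50 ≈ 7.071 rad/s.
2ζωₙ = 12, so ζ = 12/(2·√50) ≈ 0.8485.
With ζ = 0.8485 the response is underdamped.

ζ ≈ 0.8485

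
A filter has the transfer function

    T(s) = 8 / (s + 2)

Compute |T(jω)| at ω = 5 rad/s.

Substitute s = j5: numerator = 8, denominator = 2 + j5.
|T(j5)| = |8| / |2 + j5| = 8 / 5.3852 ≈ 1.486.

|T(j5)| ≈ 1.486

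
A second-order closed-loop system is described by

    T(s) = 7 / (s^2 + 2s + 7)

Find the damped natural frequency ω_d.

Comparing s^2 + 2s + 7 to s^2 + 2ζωₙs + ωₙ²: ωₙ = √7 ≈ 2.646 rad/s and ζ = 2/(2·√7) ≈ 0.3780.
ζωₙ = 2/2 = 1, so ω_d = ωₙ√(1−ζ²) = √(ωₙ² − (ζωₙ)²) = √(7 − 1²) = √6 ≈ 2.449 rad/s.

ω_d ≈ 2.449 rad/s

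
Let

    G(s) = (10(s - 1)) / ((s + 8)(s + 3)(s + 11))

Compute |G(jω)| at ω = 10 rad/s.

|G(j10)| ≈ 0.05056

Substitute s = j10: numerator = -10 + j100, denominator = -1936 + j450.
|G(j10)| = |-10 + j100| / |-1936 + j450| = 100.50 / 1987.6 ≈ 0.05056.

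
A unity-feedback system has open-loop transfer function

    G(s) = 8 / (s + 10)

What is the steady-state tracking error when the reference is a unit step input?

e_ss = 0.5556

G(s) has no poles at the origin.
This is a Type 0 system. Kp = lim_{s→0} G(s) = 8/10 = 4/5.
e_ss = 1/(1 + Kp) = 1/(1 + 4/5) = 5/9 ≈ 0.5556.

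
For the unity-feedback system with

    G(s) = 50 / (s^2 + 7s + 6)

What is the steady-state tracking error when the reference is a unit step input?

e_ss = 0.1071

G(s) has no poles at the origin.
This is a Type 0 system. Kp = lim_{s→0} G(s) = 50/6 = 25/3.
e_ss = 1/(1 + Kp) = 1/(1 + 25/3) = 3/28 ≈ 0.1071.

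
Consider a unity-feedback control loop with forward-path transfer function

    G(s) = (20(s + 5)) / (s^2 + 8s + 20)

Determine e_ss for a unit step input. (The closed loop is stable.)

e_ss = 0.1667

G(s) has no poles at the origin.
This is a Type 0 system. Kp = lim_{s→0} G(s) = 100/20 = 5.
e_ss = 1/(1 + Kp) = 1/(1 + 5) = 1/6 ≈ 0.1667.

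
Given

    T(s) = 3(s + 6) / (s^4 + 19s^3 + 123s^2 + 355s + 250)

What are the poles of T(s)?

s = -4 ± 3j, -1, -10

The poles are the roots of the denominator s^4 + 19s^3 + 123s^2 + 355s + 250 = 0.
Trying s = -1: the polynomial evaluates to 0, so (s + 1) is a factor.
Dividing out leaves s^3 + 18s^2 + 105s + 250 = 0.
This factors further as (s^2 + 8s + 25)(s + 10) = 0.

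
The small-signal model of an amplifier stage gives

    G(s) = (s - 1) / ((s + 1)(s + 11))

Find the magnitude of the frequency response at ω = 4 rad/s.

|G(j4)| ≈ 0.08544

Substitute s = j4: numerator = -1 + j4, denominator = -5 + j48.
|G(j4)| = |-1 + j4| / |-5 + j48| = 4.1231 / 48.260 ≈ 0.08544.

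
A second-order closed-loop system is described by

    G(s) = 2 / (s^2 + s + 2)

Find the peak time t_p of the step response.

Comparing s^2 + s + 2 to s^2 + 2ζωₙs + ωₙ²: ωₙ = √2 ≈ 1.414 rad/s and ζ = 1/(2·√2) ≈ 0.3536.
ζωₙ = 1/2 = 0.5, so ω_d = ωₙ√(1−ζ²) = √(ωₙ² − (ζωₙ)²) = √(2 − 0.5²) = √1.75 ≈ 1.323 rad/s.
t_p = π/ω_d = π/1.323 ≈ 2.375 s.

t_p ≈ 2.375 s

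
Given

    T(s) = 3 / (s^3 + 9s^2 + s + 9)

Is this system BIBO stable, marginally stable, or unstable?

The denominator s^3 + 9s^2 + s + 9 factors as (s^2 + 1)(s + 9), giving poles at s = ±j, -9.
Since the simple pole(s) at s = j, -j lie on the jω-axis with none in the right half-plane, the system is marginally stable.

marginally stable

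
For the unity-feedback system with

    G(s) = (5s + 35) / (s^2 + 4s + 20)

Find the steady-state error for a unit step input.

G(s) has no poles at the origin.
This is a Type 0 system. Kp = lim_{s→0} G(s) = 35/20 = 7/4.
e_ss = 1/(1 + Kp) = 1/(1 + 7/4) = 4/11 ≈ 0.3636.

e_ss = 0.3636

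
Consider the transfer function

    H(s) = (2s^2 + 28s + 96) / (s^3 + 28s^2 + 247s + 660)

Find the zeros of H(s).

s = -6, -8

Set the numerator to zero: 2s^2 + 28s + 96 = 0, i.e. 2·(s^2 + 14s + 48) = 0.
Factoring: (s + 6)(s + 8) = 0.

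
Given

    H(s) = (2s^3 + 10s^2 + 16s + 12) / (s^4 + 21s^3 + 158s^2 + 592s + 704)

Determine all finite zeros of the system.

s = -1 + j, -1 - j, -3

Set the numerator to zero: 2s^3 + 10s^2 + 16s + 12 = 0, i.e. 2·(s^3 + 5s^2 + 8s + 6) = 0.
Factoring: (s^2 + 2s + 2)(s + 3) = 0.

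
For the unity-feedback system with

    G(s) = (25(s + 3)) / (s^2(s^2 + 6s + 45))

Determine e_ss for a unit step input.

e_ss = 0

G(s) has 2 poles at the origin.
This is a Type 2 system; for a step input the steady-state error is zero.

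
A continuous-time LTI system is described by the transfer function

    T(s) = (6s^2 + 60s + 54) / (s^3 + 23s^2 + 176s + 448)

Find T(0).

T(0) = 27/224 ≈ 0.1205

Set s = 0: T(0) = (54) / (448) = 27/224.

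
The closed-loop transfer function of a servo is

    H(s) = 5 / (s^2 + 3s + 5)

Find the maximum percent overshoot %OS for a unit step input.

%OS ≈ 5.83%

Comparing s^2 + 3s + 5 to s^2 + 2ζωₙs + ωₙ²: ωₙ = √5 ≈ 2.236 rad/s and ζ = 3/(2·√5) ≈ 0.6708.
%OS = 100·exp(−πζ/√(1−ζ²)) = 100·exp(−π·0.6708/√(1−0.6708²)) ≈ 5.83%.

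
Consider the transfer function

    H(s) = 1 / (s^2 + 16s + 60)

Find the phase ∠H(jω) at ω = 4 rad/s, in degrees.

∠H(j4) ≈ -55.49°

At s = j4: numerator = 1, denominator = 44 + j64.
∠H = ∠num − ∠den = 0° − (55.491°) = -55.49°.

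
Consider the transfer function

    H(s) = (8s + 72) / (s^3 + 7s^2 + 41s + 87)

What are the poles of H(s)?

The poles are the roots of the denominator s^3 + 7s^2 + 41s + 87 = 0.
Trying s = -3: the polynomial evaluates to 0, so (s + 3) is a factor.
Dividing out leaves s^2 + 4s + 29 = 0.
The quadratic formula then gives s = -2 ± 5j.

s = -2 ± 5j, -3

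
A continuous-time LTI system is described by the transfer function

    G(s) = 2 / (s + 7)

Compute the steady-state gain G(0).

G(0) = 2/7 ≈ 0.2857

At s = 0 each factor (s + a) contributes a and each (s^2 + bs + c) contributes c.
G(0) = 2·1 / ((7)) = 2/7 = 2/7.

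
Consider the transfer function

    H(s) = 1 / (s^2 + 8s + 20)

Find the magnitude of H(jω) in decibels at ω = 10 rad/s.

Substitute s = j10: numerator = 1, denominator = -80 + j80.
|H(j10)| = |1| / |-80 + j80| = 1 / 113.14 ≈ 0.008839.
In decibels: 20·log₁₀(0.008839) ≈ -41.1 dB.

|H(j10)|_dB ≈ -41.1 dB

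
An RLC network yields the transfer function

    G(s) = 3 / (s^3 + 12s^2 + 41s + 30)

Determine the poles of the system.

s = -5, -6, -1

The poles are the roots of the denominator s^3 + 12s^2 + 41s + 30 = 0.
Trying s = -5: the polynomial evaluates to 0, so (s + 5) is a factor.
Dividing out leaves s^2 + 7s + 6 = 0.
Factoring the quadratic: (s + 6)(s + 1) = 0.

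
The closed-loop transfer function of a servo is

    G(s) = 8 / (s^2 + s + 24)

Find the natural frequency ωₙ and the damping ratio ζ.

Compare the denominator to the standard form s^2 + 2ζωₙs + ωₙ².
ωₙ² = 24, so ωₙ = √24 ≈ 4.899 rad/s.
2ζωₙ = 1, so ζ = 1/(2·√24) ≈ 0.1021.

ωₙ ≈ 4.899 rad/s, ζ ≈ 0.1021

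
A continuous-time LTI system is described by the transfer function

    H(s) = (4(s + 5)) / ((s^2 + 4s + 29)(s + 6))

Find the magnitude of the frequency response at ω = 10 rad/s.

|H(j10)| ≈ 0.04706

Substitute s = j10: numerator = 20 + j40, denominator = -826 - j470.
|H(j10)| = |20 + j40| / |-826 - j470| = 44.721 / 950.36 ≈ 0.04706.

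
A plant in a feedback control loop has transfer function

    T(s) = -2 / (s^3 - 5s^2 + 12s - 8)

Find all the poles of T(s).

The poles are the roots of the denominator s^3 - 5s^2 + 12s - 8 = 0.
Trying s = 1: the polynomial evaluates to 0, so (s - 1) is a factor.
Dividing out leaves s^2 - 4s + 8 = 0.
The quadratic formula then gives s = 2 ± 2j.

s = 2 + 2j, 2 - 2j, 1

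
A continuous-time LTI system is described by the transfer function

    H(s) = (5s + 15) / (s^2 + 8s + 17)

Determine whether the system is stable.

The poles can be read from the denominator factors: s = -4 ± j.
Since all poles lie strictly in the left half-plane, the system is stable.

stable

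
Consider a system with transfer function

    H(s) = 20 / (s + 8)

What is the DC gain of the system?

H(0) = 5/2 ≈ 2.500

At s = 0 each factor (s + a) contributes a and each (s^2 + bs + c) contributes c.
H(0) = 20·1 / ((8)) = 20/8 = 5/2.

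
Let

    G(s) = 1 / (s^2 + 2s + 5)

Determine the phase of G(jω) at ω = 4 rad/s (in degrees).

∠G(j4) ≈ -144.0°

At s = j4: numerator = 1, denominator = -11 + j8.
∠G = ∠num − ∠den = 0° − (143.97°) = -144.0°.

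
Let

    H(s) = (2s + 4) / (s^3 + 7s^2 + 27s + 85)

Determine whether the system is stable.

stable

The denominator s^3 + 7s^2 + 27s + 85 factors as (s^2 + 2s + 17)(s + 5), giving poles at s = -1 + 4j, -1 - 4j, -5.
Since all poles lie strictly in the left half-plane, the system is stable.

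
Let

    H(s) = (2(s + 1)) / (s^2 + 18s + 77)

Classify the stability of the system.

The denominator s^2 + 18s + 77 factors as (s + 11)(s + 7), giving poles at s = -11, -7.
Since all poles lie strictly in the left half-plane, the system is stable.

stable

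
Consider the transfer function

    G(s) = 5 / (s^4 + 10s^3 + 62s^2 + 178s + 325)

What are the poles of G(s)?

s = -3 ± 4j, -2 ± 3j

The poles are the roots of the denominator s^4 + 10s^3 + 62s^2 + 178s + 325 = 0.
No real roots exist; factor into two real quadratics: (s^2 + 6s + 25)(s^2 + 4s + 13) = 0.
Each quadratic gives a conjugate pair via the quadratic formula.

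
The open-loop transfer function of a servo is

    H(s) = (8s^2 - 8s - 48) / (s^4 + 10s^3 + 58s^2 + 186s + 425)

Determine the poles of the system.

s = -4 ± 3j, -1 ± 4j

The poles are the roots of the denominator s^4 + 10s^3 + 58s^2 + 186s + 425 = 0.
No real roots exist; factor into two real quadratics: (s^2 + 8s + 25)(s^2 + 2s + 17) = 0.
Each quadratic gives a conjugate pair via the quadratic formula.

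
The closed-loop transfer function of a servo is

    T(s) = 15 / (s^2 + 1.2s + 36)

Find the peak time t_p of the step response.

t_p ≈ 0.5262 s

Comparing s^2 + 1.2s + 36 to s^2 + 2ζωₙs + ωₙ²: ωₙ = 6 rad/s and ζ = 1.2/(2·6) = 0.1.
ζωₙ = 1.2/2 = 0.6, so ω_d = ωₙ√(1−ζ²) = √(ωₙ² − (ζωₙ)²) = √(36 − 0.6²) = √35.64 ≈ 5.970 rad/s.
t_p = π/ω_d = π/5.970 ≈ 0.5262 s.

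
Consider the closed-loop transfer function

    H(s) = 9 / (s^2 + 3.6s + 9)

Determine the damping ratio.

ζ = 0.6

Compare the denominator to the standard form s^2 + 2ζωₙs + ωₙ².
ωₙ² = 9, so ωₙ = 3 rad/s.
2ζωₙ = 3.6, so ζ = 3.6/(2·3) = 0.6.
With ζ = 0.6 the response is underdamped.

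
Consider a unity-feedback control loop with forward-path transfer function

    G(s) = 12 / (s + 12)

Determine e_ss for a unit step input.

G(s) has no poles at the origin.
This is a Type 0 system. Kp = lim_{s→0} G(s) = 12/12 = 1.
e_ss = 1/(1 + Kp) = 1/(1 + 1) = 1/2 ≈ 0.5000.

e_ss = 0.5000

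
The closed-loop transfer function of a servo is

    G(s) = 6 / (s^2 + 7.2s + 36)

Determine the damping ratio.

Compare the denominator to the standard form s^2 + 2ζωₙs + ωₙ².
ωₙ² = 36, so ωₙ = 6 rad/s.
2ζωₙ = 7.2, so ζ = 7.2/(2·6) = 0.6.

ζ = 0.6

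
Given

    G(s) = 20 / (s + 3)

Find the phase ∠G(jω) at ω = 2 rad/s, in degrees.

∠G(j2) ≈ -33.69°

At s = j2: numerator = 20, denominator = 3 + j2.
∠G = ∠num − ∠den = 0° − (33.690°) = -33.69°.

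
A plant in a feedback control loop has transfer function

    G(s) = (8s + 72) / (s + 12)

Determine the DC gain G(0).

G(0) = 6

Set s = 0: G(0) = (72) / (12) = 6.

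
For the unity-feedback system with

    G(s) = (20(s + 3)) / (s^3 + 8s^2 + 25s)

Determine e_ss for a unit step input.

G(s) has one pole at the origin.
This is a Type 1 system; for a step input the steady-state error is zero.

e_ss = 0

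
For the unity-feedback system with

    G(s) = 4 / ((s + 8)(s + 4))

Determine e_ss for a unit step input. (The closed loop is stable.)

e_ss = 0.8889

G(s) has no poles at the origin.
This is a Type 0 system. Kp = lim_{s→0} G(s) = 4/32 = 1/8.
e_ss = 1/(1 + Kp) = 1/(1 + 1/8) = 8/9 ≈ 0.8889.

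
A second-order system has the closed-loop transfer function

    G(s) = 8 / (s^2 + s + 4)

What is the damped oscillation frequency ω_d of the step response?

ω_d ≈ 1.936 rad/s

Comparing s^2 + s + 4 to s^2 + 2ζωₙs + ωₙ²: ωₙ = 2 rad/s and ζ = 1/(2·2) = 0.25.
ζωₙ = 1/2 = 0.5, so ω_d = ωₙ√(1−ζ²) = √(ωₙ² − (ζωₙ)²) = √(4 − 0.5²) = √3.75 ≈ 1.936 rad/s.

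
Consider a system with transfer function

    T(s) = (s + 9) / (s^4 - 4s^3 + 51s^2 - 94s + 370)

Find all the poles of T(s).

s = 1 + 3j, 1 - 3j, 1 + 6j, 1 - 6j

The poles are the roots of the denominator s^4 - 4s^3 + 51s^2 - 94s + 370 = 0.
No real roots exist; factor into two real quadratics: (s^2 - 2s + 10)(s^2 - 2s + 37) = 0.
Each quadratic gives a conjugate pair via the quadratic formula.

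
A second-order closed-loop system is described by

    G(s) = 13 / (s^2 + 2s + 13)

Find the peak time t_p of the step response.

t_p ≈ 0.9069 s

Comparing s^2 + 2s + 13 to s^2 + 2ζωₙs + ωₙ²: ωₙ = √13 ≈ 3.606 rad/s and ζ = 2/(2·√13) ≈ 0.2774.
ζωₙ = 2/2 = 1, so ω_d = ωₙ√(1−ζ²) = √(ωₙ² − (ζωₙ)²) = √(13 − 1²) = √12 ≈ 3.464 rad/s.
t_p = π/ω_d = π/3.464 ≈ 0.9069 s.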